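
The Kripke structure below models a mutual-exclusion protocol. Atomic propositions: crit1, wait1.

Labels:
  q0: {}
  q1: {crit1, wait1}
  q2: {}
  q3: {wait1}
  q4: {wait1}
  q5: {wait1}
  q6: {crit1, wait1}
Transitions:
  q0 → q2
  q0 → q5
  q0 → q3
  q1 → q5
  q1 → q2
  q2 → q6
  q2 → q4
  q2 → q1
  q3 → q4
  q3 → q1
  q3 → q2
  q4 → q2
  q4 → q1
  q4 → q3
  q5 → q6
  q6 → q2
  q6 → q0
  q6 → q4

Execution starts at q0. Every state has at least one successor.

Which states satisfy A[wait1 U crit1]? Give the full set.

{q1, q5, q6}

States satisfying wait1: {q1, q3, q4, q5, q6}.
States satisfying crit1: {q1, q6}.
States satisfying A[wait1 U crit1]: {q1, q5, q6}.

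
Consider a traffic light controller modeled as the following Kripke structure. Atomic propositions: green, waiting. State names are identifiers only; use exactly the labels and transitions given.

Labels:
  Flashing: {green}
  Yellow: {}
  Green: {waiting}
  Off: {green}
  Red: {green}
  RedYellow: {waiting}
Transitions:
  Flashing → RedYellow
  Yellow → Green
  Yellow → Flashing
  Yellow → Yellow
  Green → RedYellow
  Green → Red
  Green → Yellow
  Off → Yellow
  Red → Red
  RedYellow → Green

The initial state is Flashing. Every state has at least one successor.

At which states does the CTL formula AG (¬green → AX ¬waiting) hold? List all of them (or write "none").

States satisfying ¬green → AX ¬waiting: {Flashing, Off, Red}.
States satisfying AG (¬green → AX ¬waiting): {Red}.

{Red}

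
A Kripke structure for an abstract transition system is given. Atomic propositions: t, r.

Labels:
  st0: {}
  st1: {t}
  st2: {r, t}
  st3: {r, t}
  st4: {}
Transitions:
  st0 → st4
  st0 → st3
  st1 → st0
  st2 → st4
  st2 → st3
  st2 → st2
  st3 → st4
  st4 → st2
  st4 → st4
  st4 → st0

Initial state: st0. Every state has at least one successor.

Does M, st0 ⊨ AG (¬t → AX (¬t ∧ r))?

Violated

States satisfying ¬t → AX (¬t ∧ r): {st1, st2, st3}.
States satisfying AG (¬t → AX (¬t ∧ r)): ∅.
st0 is reachable from st0 and violates ¬t → AX (¬t ∧ r), so AG fails at st0.
st0 ∉ Sat(AG (¬t → AX (¬t ∧ r))).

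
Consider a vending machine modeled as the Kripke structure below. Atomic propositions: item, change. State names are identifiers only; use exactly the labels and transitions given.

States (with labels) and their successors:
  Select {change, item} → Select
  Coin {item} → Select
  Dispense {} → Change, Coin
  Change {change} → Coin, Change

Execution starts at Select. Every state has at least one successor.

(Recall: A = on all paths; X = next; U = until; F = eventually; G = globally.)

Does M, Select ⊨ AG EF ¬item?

States satisfying EF ¬item: {Dispense, Change}.
States satisfying AG EF ¬item: ∅.
Select is reachable from Select and violates EF ¬item, so AG fails at Select.
Select ∉ Sat(AG EF ¬item).

No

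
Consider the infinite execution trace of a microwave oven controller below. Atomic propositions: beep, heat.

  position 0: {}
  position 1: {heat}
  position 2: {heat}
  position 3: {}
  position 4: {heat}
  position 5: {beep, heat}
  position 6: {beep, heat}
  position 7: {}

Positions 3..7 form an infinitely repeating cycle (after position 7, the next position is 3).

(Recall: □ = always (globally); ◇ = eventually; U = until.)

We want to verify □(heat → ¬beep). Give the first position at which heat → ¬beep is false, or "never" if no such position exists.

5

Check heat → ¬beep at each position in order: 0 ✓, 1 ✓, 2 ✓, 3 ✓, 4 ✓.
At position 5 the labels are {beep, heat}, so heat → ¬beep is false there. This is the first violation.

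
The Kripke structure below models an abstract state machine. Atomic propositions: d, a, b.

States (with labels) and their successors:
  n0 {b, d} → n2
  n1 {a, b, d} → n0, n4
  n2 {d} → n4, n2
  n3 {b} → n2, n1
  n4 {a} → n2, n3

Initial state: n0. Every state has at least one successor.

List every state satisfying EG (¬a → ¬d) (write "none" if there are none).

{n1, n3, n4}

States satisfying ¬a → ¬d: {n1, n3, n4}.
States satisfying EG (¬a → ¬d): {n1, n3, n4}.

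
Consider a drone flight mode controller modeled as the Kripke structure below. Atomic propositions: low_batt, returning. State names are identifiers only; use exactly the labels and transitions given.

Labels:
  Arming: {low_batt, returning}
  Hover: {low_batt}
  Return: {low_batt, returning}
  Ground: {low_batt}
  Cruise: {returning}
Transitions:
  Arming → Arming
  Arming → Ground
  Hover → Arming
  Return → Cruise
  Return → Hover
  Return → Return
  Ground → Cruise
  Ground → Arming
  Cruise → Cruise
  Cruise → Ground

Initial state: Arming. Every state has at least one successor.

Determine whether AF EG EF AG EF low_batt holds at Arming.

Satisfied

States satisfying EG EF AG EF low_batt: {Arming, Hover, Return, Ground, Cruise}.
States satisfying AF EG EF AG EF low_batt: {Arming, Hover, Return, Ground, Cruise}.
Arming ∈ Sat(AF EG EF AG EF low_batt).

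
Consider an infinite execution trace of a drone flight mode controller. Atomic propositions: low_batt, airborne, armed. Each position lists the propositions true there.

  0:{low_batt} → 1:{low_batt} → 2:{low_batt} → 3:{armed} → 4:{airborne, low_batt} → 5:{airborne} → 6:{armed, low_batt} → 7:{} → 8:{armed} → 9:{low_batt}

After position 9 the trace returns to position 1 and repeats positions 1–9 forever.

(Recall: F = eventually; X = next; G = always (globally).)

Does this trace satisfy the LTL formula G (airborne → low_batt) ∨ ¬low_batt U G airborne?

airborne → low_batt must hold at every position from 0 onward. It fails at position 5, so G (airborne → low_batt) is false.
Positions where airborne holds: 4, 5.
Check low_batt at each: 4→ok, 5→fails.
Walking from position 0: at position 0, G airborne has not yet held and ¬low_batt fails, so ¬low_batt U G airborne is false.
At position 0: G (airborne → low_batt) is false; ¬low_batt U G airborne is false; so G (airborne → low_batt) ∨ ¬low_batt U G airborne is false.

Violated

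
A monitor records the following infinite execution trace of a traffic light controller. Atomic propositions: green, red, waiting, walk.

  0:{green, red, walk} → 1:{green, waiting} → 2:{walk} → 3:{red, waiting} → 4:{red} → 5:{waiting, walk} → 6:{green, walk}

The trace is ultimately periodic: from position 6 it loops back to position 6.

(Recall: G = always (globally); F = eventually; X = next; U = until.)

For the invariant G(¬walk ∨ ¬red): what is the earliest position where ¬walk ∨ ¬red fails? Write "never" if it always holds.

0

At position 0 the labels are {green, red, walk}, so ¬walk ∨ ¬red is false there. This is the first violation.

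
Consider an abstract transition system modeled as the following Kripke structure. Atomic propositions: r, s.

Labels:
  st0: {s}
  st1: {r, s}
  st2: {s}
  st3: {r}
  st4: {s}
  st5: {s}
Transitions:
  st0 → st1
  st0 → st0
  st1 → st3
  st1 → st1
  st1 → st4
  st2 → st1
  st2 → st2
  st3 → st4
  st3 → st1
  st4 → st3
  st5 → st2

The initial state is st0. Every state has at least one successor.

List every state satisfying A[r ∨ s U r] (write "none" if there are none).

{st1, st3, st4}

States satisfying r ∨ s: {st0, st1, st2, st3, st4, st5}.
States satisfying r: {st1, st3}.
States satisfying A[r ∨ s U r]: {st1, st3, st4}.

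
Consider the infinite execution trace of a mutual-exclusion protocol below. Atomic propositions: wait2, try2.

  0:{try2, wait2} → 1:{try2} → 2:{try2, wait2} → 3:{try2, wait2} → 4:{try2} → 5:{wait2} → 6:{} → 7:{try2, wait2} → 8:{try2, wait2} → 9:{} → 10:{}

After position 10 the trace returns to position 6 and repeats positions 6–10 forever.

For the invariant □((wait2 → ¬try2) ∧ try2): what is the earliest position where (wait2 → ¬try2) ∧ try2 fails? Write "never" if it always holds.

At position 0 the labels are {try2, wait2}, so (wait2 → ¬try2) ∧ try2 is false there. This is the first violation.

0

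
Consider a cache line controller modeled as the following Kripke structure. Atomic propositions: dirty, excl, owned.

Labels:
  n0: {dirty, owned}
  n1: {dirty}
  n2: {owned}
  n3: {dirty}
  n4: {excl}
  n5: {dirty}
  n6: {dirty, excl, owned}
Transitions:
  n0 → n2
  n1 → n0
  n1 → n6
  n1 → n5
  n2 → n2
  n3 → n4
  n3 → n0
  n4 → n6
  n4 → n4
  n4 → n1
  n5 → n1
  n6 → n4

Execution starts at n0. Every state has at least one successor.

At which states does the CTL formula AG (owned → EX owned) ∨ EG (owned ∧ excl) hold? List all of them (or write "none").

States satisfying owned → EX owned: {n0, n1, n2, n3, n4, n5}.
States satisfying AG (owned → EX owned): {n0, n2}.
States satisfying owned ∧ excl: {n6}.
States satisfying EG (owned ∧ excl): ∅.
States satisfying AG (owned → EX owned) ∨ EG (owned ∧ excl): {n0, n2}.

{n0, n2}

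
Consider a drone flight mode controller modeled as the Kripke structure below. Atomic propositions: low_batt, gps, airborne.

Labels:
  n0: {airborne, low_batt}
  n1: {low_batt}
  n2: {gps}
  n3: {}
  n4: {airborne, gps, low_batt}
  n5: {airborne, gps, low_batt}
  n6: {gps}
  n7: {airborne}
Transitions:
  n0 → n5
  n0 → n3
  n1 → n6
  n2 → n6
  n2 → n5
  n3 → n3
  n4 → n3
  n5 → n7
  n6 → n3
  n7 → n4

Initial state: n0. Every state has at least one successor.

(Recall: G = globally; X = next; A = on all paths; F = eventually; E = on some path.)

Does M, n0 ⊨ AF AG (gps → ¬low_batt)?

Holds

States satisfying AG (gps → ¬low_batt): {n1, n3, n6}.
States satisfying AF AG (gps → ¬low_batt): {n0, n1, n2, n3, n4, n5, n6, n7}.
n0 ∈ Sat(AF AG (gps → ¬low_batt)).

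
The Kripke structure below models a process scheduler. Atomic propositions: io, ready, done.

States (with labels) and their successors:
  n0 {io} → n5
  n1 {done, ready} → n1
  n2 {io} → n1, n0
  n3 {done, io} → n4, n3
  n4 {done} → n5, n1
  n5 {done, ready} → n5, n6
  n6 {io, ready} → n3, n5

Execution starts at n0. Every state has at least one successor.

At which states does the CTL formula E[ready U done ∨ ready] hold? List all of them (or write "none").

{n1, n3, n4, n5, n6}

States satisfying ready: {n1, n5, n6}.
States satisfying done ∨ ready: {n1, n3, n4, n5, n6}.
States satisfying E[ready U done ∨ ready]: {n1, n3, n4, n5, n6}.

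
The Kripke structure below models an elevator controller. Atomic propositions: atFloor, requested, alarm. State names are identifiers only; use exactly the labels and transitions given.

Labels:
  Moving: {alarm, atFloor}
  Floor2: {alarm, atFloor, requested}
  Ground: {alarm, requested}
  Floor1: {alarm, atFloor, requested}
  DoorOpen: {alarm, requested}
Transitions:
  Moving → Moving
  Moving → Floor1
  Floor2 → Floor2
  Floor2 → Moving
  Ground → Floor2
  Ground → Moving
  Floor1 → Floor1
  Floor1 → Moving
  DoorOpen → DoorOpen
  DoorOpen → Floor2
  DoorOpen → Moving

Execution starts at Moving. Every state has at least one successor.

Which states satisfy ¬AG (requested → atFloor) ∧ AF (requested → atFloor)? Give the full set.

States satisfying requested → atFloor: {Moving, Floor2, Floor1}.
States satisfying AG (requested → atFloor): {Moving, Floor2, Floor1}.
States satisfying ¬AG (requested → atFloor): {Ground, DoorOpen}.
States satisfying AF (requested → atFloor): {Moving, Floor2, Ground, Floor1}.
States satisfying ¬AG (requested → atFloor) ∧ AF (requested → atFloor): {Ground}.

{Ground}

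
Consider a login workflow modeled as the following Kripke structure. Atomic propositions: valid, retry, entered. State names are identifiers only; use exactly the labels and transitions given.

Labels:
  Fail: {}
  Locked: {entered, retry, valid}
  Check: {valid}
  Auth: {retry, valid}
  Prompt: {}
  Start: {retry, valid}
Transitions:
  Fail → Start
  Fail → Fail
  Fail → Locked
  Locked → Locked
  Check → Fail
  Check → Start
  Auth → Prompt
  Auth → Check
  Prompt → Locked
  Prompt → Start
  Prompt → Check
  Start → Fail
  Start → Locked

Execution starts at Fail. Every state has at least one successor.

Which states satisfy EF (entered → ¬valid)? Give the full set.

{Fail, Check, Auth, Prompt, Start}

States satisfying entered → ¬valid: {Fail, Check, Auth, Prompt, Start}.
States satisfying EF (entered → ¬valid): {Fail, Check, Auth, Prompt, Start}.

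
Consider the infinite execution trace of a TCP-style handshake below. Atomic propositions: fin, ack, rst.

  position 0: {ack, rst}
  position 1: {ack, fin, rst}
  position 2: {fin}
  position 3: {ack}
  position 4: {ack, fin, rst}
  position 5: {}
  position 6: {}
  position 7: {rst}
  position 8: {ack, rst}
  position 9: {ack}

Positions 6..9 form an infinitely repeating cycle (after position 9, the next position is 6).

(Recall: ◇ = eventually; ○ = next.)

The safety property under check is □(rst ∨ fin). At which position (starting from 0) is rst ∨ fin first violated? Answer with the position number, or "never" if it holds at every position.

3

Check rst ∨ fin at each position in order: 0 ✓, 1 ✓, 2 ✓.
At position 3 the labels are {ack}, so rst ∨ fin is false there. This is the first violation.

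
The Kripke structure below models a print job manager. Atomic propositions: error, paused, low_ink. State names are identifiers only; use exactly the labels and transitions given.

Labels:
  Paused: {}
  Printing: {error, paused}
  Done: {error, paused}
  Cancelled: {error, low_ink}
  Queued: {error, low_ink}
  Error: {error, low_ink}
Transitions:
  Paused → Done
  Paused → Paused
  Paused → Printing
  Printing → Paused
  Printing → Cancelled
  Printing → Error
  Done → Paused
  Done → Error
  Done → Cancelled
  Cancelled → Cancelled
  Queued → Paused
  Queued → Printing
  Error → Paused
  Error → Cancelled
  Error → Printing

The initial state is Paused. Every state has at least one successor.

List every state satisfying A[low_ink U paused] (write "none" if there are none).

States satisfying low_ink: {Cancelled, Queued, Error}.
States satisfying paused: {Printing, Done}.
States satisfying A[low_ink U paused]: {Printing, Done}.

{Printing, Done}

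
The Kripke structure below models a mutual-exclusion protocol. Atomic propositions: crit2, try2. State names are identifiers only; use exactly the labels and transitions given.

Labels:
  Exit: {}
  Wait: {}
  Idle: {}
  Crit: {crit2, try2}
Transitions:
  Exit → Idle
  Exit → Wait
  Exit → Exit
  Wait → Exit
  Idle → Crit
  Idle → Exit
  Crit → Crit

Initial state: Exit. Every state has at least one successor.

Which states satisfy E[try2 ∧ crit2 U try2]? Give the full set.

{Crit}

States satisfying try2 ∧ crit2: {Crit}.
States satisfying try2: {Crit}.
States satisfying E[try2 ∧ crit2 U try2]: {Crit}.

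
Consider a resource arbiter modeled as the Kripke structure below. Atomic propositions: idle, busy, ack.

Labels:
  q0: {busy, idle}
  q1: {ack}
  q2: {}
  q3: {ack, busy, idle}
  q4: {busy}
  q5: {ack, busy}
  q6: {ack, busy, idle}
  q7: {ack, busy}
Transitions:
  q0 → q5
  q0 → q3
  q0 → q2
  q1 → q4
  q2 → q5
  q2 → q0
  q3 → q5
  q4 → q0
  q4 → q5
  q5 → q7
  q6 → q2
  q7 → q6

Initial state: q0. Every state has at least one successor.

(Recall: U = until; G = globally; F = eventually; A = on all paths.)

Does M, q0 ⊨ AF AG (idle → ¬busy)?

States satisfying AG (idle → ¬busy): ∅.
States satisfying AF AG (idle → ¬busy): ∅.
There is a path from q0 along which AG (idle → ¬busy) never holds.
q0 ∉ Sat(AF AG (idle → ¬busy)).

No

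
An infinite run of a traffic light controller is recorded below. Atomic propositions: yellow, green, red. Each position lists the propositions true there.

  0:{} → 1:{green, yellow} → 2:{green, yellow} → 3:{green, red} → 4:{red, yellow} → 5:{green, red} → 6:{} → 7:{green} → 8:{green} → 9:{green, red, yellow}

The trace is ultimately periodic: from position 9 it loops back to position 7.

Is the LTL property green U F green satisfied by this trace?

Walking from position 0: F green first holds at position 0, and green holds at every earlier position along the way, so green U F green holds.

Holds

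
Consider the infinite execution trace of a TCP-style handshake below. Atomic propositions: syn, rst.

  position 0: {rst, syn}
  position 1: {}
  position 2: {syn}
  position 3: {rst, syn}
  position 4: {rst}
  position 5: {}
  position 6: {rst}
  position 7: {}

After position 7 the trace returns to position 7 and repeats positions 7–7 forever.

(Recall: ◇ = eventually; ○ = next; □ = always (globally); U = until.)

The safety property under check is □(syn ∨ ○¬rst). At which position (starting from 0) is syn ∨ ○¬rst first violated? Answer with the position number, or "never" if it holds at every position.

Check syn ∨ ○¬rst at each position in order: 0 ✓, 1 ✓, 2 ✓, 3 ✓, 4 ✓.
At position 5 the labels are {} and the next position 6 has {rst}, so syn ∨ ○¬rst is false there. This is the first violation.

5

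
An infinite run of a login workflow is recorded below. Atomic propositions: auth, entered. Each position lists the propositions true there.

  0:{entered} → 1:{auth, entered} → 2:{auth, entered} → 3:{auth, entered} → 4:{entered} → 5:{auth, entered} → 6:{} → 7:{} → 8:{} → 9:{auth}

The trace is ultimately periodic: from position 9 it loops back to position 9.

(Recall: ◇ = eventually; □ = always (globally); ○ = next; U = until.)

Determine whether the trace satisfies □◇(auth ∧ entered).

◇(auth ∧ entered) must hold at every position from 0 onward. It fails at position 6, so □◇(auth ∧ entered) is false.

Does not hold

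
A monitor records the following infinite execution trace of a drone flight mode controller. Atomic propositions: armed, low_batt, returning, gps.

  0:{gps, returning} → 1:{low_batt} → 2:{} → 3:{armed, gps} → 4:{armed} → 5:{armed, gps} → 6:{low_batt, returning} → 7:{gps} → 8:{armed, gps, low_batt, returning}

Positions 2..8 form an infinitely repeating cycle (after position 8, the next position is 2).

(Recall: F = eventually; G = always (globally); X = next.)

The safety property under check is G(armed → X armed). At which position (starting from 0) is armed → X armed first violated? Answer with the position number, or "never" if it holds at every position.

Check armed → X armed at each position in order: 0 ✓, 1 ✓, 2 ✓, 3 ✓, 4 ✓.
At position 5 the labels are {armed, gps} and the next position 6 has {low_batt, returning}, so armed → X armed is false there. This is the first violation.

5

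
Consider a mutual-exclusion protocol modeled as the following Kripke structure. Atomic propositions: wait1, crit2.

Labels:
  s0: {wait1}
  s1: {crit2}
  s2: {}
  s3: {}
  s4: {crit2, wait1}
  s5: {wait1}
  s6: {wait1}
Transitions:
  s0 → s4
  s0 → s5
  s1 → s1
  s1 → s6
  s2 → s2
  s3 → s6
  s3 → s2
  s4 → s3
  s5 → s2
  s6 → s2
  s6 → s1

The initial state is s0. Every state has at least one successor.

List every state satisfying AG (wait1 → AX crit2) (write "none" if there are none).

{s2}

States satisfying wait1 → AX crit2: {s1, s2, s3}.
States satisfying AG (wait1 → AX crit2): {s2}.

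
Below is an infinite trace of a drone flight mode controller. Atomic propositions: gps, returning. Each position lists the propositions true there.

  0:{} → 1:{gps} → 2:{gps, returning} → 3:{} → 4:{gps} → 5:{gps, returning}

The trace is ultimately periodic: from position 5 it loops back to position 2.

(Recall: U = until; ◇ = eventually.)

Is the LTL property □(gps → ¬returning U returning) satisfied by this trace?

gps → ¬returning U returning holds at every position 0..5, and those are all positions ever visited, so □(gps → ¬returning U returning) holds.
Positions where gps holds: 1, 2, 4, 5.
Check ¬returning U returning at each: 1→ok, 2→ok, 4→ok, 5→ok.

Yes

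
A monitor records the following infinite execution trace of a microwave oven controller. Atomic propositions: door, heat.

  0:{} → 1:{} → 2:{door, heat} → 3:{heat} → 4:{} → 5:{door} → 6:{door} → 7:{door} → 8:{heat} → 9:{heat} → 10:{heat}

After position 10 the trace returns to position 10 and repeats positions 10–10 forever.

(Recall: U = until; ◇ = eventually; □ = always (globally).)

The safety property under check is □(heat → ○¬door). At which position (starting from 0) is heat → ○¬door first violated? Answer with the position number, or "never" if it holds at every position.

never

heat → ○¬door holds at every position 0..10, and those are all the positions the trace ever visits, so the invariant □(heat → ○¬door) is never violated.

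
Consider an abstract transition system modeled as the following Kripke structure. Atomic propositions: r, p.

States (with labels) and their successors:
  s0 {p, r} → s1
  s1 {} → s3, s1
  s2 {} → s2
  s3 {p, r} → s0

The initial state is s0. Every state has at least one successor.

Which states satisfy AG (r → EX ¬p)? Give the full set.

States satisfying r → EX ¬p: {s0, s1, s2}.
States satisfying AG (r → EX ¬p): {s2}.

{s2}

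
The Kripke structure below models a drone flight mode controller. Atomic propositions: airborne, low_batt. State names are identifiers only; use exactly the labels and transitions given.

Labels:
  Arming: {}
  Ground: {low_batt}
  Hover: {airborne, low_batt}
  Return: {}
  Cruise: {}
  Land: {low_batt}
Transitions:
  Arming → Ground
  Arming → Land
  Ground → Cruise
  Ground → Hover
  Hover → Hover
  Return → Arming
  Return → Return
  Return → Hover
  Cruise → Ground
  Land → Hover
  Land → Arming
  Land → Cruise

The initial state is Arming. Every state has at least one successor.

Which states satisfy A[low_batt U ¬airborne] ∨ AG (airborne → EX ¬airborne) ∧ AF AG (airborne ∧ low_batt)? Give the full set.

States satisfying low_batt: {Ground, Hover, Land}.
States satisfying ¬airborne: {Arming, Ground, Return, Cruise, Land}.
States satisfying A[low_batt U ¬airborne]: {Arming, Ground, Return, Cruise, Land}.
States satisfying airborne → EX ¬airborne: {Arming, Ground, Return, Cruise, Land}.
States satisfying AG (airborne → EX ¬airborne): ∅.
States satisfying AG (airborne ∧ low_batt): {Hover}.
States satisfying AF AG (airborne ∧ low_batt): {Hover}.
States satisfying A[low_batt U ¬airborne] ∨ AG (airborne → EX ¬airborne) ∧ AF AG (airborne ∧ low_batt): {Arming, Ground, Return, Cruise, Land}.

{Arming, Ground, Return, Cruise, Land}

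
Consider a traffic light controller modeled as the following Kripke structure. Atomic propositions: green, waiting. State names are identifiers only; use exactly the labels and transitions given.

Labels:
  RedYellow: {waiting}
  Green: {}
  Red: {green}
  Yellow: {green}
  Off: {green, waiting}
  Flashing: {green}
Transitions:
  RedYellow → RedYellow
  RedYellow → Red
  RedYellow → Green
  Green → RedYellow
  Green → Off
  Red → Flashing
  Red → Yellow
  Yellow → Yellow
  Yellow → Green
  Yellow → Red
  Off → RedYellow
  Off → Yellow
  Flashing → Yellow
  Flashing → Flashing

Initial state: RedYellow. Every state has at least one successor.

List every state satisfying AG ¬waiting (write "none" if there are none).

none

States satisfying ¬waiting: {Green, Red, Yellow, Flashing}.
States satisfying AG ¬waiting: ∅.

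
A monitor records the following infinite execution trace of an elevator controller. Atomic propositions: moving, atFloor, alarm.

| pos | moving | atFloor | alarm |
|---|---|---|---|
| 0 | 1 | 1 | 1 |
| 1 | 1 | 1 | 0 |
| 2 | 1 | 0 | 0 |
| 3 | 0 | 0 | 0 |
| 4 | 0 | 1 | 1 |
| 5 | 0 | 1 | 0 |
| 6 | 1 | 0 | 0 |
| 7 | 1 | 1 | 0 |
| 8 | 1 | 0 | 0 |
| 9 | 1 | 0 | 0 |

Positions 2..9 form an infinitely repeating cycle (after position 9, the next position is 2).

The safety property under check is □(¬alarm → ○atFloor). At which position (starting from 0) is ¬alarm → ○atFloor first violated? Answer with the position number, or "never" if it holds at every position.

Check ¬alarm → ○atFloor at each position in order: 0 ✓.
At position 1 the labels are {atFloor, moving} and the next position 2 has {moving}, so ¬alarm → ○atFloor is false there. This is the first violation.

1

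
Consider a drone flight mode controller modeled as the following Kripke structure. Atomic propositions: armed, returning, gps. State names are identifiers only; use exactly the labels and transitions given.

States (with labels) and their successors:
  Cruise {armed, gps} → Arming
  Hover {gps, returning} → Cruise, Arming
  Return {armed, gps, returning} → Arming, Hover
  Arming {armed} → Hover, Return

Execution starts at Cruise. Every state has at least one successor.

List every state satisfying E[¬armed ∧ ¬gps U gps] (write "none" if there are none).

{Cruise, Hover, Return}

States satisfying ¬armed ∧ ¬gps: ∅.
States satisfying gps: {Cruise, Hover, Return}.
States satisfying E[¬armed ∧ ¬gps U gps]: {Cruise, Hover, Return}.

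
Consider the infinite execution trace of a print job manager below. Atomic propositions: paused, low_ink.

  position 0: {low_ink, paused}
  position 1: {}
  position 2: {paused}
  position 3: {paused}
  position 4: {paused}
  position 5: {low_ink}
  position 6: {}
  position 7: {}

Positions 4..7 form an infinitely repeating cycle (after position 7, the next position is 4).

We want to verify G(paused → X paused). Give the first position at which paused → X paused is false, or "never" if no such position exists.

0

At position 0 the labels are {low_ink, paused} and the next position 1 has {}, so paused → X paused is false there. This is the first violation.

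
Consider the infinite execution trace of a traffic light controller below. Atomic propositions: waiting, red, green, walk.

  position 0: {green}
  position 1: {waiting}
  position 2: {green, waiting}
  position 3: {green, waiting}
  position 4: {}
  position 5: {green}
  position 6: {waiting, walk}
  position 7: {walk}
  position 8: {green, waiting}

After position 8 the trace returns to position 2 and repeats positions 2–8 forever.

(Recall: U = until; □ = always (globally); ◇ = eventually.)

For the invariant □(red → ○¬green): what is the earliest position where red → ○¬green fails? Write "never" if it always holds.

never

red → ○¬green holds at every position 0..8, and those are all the positions the trace ever visits, so the invariant □(red → ○¬green) is never violated.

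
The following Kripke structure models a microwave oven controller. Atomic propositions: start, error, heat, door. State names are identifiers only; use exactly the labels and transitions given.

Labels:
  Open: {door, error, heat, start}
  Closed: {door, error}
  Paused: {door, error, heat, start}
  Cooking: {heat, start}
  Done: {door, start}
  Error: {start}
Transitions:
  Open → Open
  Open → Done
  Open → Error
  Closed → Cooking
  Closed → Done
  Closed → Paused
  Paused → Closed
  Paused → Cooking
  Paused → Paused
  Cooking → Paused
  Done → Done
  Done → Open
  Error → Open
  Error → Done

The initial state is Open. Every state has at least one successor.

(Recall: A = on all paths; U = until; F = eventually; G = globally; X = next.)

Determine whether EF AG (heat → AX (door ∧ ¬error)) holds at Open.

Violated

States satisfying AG (heat → AX (door ∧ ¬error)): ∅.
States satisfying EF AG (heat → AX (door ∧ ¬error)): ∅.
No suitable path/successor from Open witnesses the formula.
Open ∉ Sat(EF AG (heat → AX (door ∧ ¬error))).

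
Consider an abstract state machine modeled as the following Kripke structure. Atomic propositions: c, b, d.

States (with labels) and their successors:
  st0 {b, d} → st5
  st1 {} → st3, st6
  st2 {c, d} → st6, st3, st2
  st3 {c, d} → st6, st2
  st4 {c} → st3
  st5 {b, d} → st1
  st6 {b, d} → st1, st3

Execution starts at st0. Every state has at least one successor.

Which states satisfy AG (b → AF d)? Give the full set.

{st0, st1, st2, st3, st4, st5, st6}

States satisfying b → AF d: {st0, st1, st2, st3, st4, st5, st6}.
States satisfying AG (b → AF d): {st0, st1, st2, st3, st4, st5, st6}.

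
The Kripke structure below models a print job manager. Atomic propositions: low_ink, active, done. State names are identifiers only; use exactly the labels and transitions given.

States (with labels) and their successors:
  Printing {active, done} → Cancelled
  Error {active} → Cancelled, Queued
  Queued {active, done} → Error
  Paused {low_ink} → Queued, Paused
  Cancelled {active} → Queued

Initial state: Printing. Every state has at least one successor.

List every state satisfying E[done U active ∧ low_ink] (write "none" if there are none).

States satisfying done: {Printing, Queued}.
States satisfying active ∧ low_ink: ∅.
States satisfying E[done U active ∧ low_ink]: ∅.

none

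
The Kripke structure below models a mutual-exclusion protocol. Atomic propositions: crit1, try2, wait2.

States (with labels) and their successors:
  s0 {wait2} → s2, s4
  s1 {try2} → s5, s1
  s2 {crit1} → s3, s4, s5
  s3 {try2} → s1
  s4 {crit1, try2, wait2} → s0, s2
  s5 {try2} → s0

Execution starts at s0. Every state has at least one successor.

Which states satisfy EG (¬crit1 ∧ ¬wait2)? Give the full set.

States satisfying ¬crit1 ∧ ¬wait2: {s1, s3, s5}.
States satisfying EG (¬crit1 ∧ ¬wait2): {s1, s3}.

{s1, s3}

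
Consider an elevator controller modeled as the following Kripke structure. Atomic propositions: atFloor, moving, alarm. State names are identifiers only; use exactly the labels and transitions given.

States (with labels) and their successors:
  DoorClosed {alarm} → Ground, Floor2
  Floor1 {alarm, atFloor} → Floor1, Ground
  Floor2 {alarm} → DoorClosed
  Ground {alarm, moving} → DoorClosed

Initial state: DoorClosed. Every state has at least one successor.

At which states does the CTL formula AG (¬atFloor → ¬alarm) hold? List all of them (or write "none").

States satisfying ¬atFloor → ¬alarm: {Floor1}.
States satisfying AG (¬atFloor → ¬alarm): ∅.

none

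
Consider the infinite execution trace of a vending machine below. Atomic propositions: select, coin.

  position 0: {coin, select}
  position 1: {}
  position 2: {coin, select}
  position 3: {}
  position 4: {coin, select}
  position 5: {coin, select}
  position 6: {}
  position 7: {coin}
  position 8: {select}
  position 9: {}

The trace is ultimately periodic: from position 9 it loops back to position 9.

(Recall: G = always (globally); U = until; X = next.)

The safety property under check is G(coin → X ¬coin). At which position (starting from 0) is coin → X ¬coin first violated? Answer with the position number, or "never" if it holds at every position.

Check coin → X ¬coin at each position in order: 0 ✓, 1 ✓, 2 ✓, 3 ✓.
At position 4 the labels are {coin, select} and the next position 5 has {coin, select}, so coin → X ¬coin is false there. This is the first violation.

4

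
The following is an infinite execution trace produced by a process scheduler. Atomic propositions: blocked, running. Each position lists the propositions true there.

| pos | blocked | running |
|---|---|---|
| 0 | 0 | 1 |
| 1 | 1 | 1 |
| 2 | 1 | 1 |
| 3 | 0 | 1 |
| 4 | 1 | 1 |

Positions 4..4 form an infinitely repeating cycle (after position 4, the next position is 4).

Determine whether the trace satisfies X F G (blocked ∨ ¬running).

Satisfied

The position after 0 is 1; F G (blocked ∨ ¬running) is true there.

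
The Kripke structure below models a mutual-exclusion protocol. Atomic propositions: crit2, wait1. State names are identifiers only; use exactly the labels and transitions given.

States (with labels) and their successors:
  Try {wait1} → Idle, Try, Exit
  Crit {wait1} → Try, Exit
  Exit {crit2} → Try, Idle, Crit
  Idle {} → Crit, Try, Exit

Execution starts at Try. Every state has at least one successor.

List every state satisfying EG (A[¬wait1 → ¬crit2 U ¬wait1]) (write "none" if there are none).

States satisfying A[¬wait1 → ¬crit2 U ¬wait1]: {Exit, Idle}.
States satisfying EG (A[¬wait1 → ¬crit2 U ¬wait1]): {Exit, Idle}.

{Exit, Idle}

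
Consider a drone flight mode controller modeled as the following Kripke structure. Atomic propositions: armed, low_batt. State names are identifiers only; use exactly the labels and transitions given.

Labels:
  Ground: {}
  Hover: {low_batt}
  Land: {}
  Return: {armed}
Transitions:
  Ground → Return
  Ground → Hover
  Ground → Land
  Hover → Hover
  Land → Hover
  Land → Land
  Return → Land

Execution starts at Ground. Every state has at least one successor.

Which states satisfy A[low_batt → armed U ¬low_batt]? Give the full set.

States satisfying low_batt → armed: {Ground, Land, Return}.
States satisfying ¬low_batt: {Ground, Land, Return}.
States satisfying A[low_batt → armed U ¬low_batt]: {Ground, Land, Return}.

{Ground, Land, Return}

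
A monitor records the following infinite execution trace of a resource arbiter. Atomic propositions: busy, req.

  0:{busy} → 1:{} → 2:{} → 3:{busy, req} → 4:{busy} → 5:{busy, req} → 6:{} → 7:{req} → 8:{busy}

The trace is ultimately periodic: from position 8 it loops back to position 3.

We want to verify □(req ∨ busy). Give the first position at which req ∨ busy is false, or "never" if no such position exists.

1

Check req ∨ busy at each position in order: 0 ✓.
At position 1 the labels are {}, so req ∨ busy is false there. This is the first violation.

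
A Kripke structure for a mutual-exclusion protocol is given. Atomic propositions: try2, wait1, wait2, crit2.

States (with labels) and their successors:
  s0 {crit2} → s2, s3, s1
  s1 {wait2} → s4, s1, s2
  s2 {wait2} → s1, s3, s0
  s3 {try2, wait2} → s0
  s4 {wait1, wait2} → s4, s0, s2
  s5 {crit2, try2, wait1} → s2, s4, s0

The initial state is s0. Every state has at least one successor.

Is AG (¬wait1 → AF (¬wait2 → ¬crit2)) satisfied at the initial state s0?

Satisfied

States satisfying ¬wait1 → AF (¬wait2 → ¬crit2): {s0, s1, s2, s3, s4, s5}.
States satisfying AG (¬wait1 → AF (¬wait2 → ¬crit2)): {s0, s1, s2, s3, s4, s5}.
Every state reachable from s0 satisfies ¬wait1 → AF (¬wait2 → ¬crit2).
s0 ∈ Sat(AG (¬wait1 → AF (¬wait2 → ¬crit2))).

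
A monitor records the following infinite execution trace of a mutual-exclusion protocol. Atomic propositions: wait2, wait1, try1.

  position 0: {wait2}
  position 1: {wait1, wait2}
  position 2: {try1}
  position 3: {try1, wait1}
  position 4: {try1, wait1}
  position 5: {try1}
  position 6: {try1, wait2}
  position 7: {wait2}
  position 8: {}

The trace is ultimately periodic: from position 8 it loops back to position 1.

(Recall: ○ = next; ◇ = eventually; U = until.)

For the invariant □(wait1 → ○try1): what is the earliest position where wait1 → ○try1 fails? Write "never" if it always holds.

never

wait1 → ○try1 holds at every position 0..8, and those are all the positions the trace ever visits, so the invariant □(wait1 → ○try1) is never violated.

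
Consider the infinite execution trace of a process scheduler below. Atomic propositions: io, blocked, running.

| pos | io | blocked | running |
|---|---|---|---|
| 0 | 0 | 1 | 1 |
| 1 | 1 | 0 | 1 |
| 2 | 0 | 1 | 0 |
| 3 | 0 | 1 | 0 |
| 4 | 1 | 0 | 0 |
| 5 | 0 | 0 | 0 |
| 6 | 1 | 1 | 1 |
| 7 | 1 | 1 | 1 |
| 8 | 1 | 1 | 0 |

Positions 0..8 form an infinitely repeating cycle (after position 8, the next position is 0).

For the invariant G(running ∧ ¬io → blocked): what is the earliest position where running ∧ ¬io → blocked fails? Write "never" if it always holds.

never

running ∧ ¬io → blocked holds at every position 0..8, and those are all the positions the trace ever visits, so the invariant G(running ∧ ¬io → blocked) is never violated.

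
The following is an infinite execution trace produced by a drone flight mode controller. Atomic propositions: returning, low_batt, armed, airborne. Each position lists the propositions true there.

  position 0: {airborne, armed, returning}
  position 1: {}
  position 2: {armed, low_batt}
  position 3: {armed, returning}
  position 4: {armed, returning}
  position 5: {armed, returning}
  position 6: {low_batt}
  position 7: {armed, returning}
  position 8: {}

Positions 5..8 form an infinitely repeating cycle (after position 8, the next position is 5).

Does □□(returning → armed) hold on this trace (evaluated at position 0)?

Holds

□(returning → armed) holds at every position 0..8, and those are all positions ever visited, so □□(returning → armed) holds.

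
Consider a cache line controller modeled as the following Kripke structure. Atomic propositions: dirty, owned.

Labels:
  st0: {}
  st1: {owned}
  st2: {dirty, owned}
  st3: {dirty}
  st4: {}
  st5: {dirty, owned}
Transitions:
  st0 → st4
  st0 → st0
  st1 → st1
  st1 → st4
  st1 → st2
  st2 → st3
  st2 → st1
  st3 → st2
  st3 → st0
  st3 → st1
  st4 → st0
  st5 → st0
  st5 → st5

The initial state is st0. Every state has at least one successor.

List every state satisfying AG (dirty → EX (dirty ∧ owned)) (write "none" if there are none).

{st0, st4, st5}

States satisfying dirty → EX (dirty ∧ owned): {st0, st1, st3, st4, st5}.
States satisfying AG (dirty → EX (dirty ∧ owned)): {st0, st4, st5}.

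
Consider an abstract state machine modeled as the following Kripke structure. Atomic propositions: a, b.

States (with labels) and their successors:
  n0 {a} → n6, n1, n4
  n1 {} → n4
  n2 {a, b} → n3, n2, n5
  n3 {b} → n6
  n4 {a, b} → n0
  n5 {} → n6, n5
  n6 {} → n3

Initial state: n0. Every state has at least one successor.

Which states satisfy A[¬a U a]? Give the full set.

States satisfying ¬a: {n1, n3, n5, n6}.
States satisfying a: {n0, n2, n4}.
States satisfying A[¬a U a]: {n0, n1, n2, n4}.

{n0, n1, n2, n4}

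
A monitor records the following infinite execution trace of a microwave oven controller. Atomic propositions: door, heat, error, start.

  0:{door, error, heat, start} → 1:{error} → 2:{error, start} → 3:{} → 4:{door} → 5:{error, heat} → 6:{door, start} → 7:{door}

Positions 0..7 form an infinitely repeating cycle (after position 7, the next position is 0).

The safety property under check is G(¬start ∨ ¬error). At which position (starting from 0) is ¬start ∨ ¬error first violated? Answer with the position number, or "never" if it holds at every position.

0

At position 0 the labels are {door, error, heat, start}, so ¬start ∨ ¬error is false there. This is the first violation.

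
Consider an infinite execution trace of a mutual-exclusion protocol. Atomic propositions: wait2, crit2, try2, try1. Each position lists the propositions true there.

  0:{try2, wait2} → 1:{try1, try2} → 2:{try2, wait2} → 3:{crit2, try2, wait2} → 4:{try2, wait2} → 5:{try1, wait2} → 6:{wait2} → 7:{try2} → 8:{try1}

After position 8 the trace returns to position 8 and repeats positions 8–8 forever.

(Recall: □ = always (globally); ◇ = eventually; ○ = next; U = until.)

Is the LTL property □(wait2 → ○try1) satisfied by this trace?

Violated

wait2 → ○try1 must hold at every position from 0 onward. It fails at position 2, so □(wait2 → ○try1) is false.
Positions where wait2 holds: 0, 2, 3, 4, 5, 6.
Check ○try1 at each: 0→ok, 2→fails, 3→fails, 4→ok, 5→fails, 6→fails.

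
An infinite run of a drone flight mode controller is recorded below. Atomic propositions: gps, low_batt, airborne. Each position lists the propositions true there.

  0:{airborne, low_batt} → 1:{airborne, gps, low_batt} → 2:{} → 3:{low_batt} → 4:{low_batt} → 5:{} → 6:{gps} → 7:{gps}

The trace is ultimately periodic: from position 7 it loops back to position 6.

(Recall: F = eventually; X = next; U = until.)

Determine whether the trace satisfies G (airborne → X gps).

Violated

airborne → X gps must hold at every position from 0 onward. It fails at position 1, so G (airborne → X gps) is false.
Positions where airborne holds: 0, 1.
Check X gps at each: 0→ok, 1→fails.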